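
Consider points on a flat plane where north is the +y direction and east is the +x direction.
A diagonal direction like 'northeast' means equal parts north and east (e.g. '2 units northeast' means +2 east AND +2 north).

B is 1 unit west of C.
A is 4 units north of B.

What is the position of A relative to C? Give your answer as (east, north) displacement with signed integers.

Answer: A is at (east=-1, north=4) relative to C.

Derivation:
Place C at the origin (east=0, north=0).
  B is 1 unit west of C: delta (east=-1, north=+0); B at (east=-1, north=0).
  A is 4 units north of B: delta (east=+0, north=+4); A at (east=-1, north=4).
Therefore A relative to C: (east=-1, north=4).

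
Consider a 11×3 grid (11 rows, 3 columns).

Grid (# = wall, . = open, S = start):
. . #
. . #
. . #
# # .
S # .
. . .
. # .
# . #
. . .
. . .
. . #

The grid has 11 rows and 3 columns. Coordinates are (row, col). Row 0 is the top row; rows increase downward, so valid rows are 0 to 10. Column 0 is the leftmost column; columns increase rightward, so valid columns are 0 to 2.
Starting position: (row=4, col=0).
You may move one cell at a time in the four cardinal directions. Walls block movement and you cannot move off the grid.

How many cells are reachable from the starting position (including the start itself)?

Answer: Reachable cells: 8

Derivation:
BFS flood-fill from (row=4, col=0):
  Distance 0: (row=4, col=0)
  Distance 1: (row=5, col=0)
  Distance 2: (row=5, col=1), (row=6, col=0)
  Distance 3: (row=5, col=2)
  Distance 4: (row=4, col=2), (row=6, col=2)
  Distance 5: (row=3, col=2)
Total reachable: 8 (grid has 23 open cells total)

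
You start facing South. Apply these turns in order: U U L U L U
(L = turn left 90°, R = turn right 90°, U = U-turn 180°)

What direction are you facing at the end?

Start: South
  U (U-turn (180°)) -> North
  U (U-turn (180°)) -> South
  L (left (90° counter-clockwise)) -> East
  U (U-turn (180°)) -> West
  L (left (90° counter-clockwise)) -> South
  U (U-turn (180°)) -> North
Final: North

Answer: Final heading: North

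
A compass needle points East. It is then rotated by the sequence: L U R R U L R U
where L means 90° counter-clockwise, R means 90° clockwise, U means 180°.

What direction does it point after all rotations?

Answer: Final heading: North

Derivation:
Start: East
  L (left (90° counter-clockwise)) -> North
  U (U-turn (180°)) -> South
  R (right (90° clockwise)) -> West
  R (right (90° clockwise)) -> North
  U (U-turn (180°)) -> South
  L (left (90° counter-clockwise)) -> East
  R (right (90° clockwise)) -> South
  U (U-turn (180°)) -> North
Final: North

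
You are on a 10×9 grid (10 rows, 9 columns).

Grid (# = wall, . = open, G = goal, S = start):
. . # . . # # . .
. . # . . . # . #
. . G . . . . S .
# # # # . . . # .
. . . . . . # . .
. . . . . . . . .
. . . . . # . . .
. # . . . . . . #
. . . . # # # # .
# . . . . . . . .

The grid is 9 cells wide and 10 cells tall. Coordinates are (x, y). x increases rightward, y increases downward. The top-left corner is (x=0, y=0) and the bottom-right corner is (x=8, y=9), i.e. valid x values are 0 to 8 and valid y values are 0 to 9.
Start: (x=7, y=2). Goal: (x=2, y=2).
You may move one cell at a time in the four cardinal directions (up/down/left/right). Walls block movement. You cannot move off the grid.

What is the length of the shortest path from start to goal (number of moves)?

Answer: Shortest path length: 5

Derivation:
BFS from (x=7, y=2) until reaching (x=2, y=2):
  Distance 0: (x=7, y=2)
  Distance 1: (x=7, y=1), (x=6, y=2), (x=8, y=2)
  Distance 2: (x=7, y=0), (x=5, y=2), (x=6, y=3), (x=8, y=3)
  Distance 3: (x=8, y=0), (x=5, y=1), (x=4, y=2), (x=5, y=3), (x=8, y=4)
  Distance 4: (x=4, y=1), (x=3, y=2), (x=4, y=3), (x=5, y=4), (x=7, y=4), (x=8, y=5)
  Distance 5: (x=4, y=0), (x=3, y=1), (x=2, y=2), (x=4, y=4), (x=5, y=5), (x=7, y=5), (x=8, y=6)  <- goal reached here
One shortest path (5 moves): (x=7, y=2) -> (x=6, y=2) -> (x=5, y=2) -> (x=4, y=2) -> (x=3, y=2) -> (x=2, y=2)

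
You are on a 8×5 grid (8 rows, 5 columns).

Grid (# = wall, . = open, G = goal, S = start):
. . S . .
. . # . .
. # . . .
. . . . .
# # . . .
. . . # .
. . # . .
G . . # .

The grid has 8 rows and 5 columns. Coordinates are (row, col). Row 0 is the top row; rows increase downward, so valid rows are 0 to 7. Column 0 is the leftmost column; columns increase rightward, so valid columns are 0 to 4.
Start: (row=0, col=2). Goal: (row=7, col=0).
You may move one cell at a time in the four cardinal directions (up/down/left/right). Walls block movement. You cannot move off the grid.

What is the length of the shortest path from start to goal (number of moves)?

Answer: Shortest path length: 11

Derivation:
BFS from (row=0, col=2) until reaching (row=7, col=0):
  Distance 0: (row=0, col=2)
  Distance 1: (row=0, col=1), (row=0, col=3)
  Distance 2: (row=0, col=0), (row=0, col=4), (row=1, col=1), (row=1, col=3)
  Distance 3: (row=1, col=0), (row=1, col=4), (row=2, col=3)
  Distance 4: (row=2, col=0), (row=2, col=2), (row=2, col=4), (row=3, col=3)
  Distance 5: (row=3, col=0), (row=3, col=2), (row=3, col=4), (row=4, col=3)
  Distance 6: (row=3, col=1), (row=4, col=2), (row=4, col=4)
  Distance 7: (row=5, col=2), (row=5, col=4)
  Distance 8: (row=5, col=1), (row=6, col=4)
  Distance 9: (row=5, col=0), (row=6, col=1), (row=6, col=3), (row=7, col=4)
  Distance 10: (row=6, col=0), (row=7, col=1)
  Distance 11: (row=7, col=0), (row=7, col=2)  <- goal reached here
One shortest path (11 moves): (row=0, col=2) -> (row=0, col=3) -> (row=1, col=3) -> (row=2, col=3) -> (row=2, col=2) -> (row=3, col=2) -> (row=4, col=2) -> (row=5, col=2) -> (row=5, col=1) -> (row=5, col=0) -> (row=6, col=0) -> (row=7, col=0)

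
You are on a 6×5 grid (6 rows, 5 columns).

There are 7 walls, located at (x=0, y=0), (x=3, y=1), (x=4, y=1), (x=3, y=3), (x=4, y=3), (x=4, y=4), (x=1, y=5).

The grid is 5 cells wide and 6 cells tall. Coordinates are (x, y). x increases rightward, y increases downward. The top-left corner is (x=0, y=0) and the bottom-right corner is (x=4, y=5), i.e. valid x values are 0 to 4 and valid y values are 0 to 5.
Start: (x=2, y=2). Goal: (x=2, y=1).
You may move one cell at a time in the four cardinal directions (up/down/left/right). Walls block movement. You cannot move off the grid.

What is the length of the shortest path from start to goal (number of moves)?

Answer: Shortest path length: 1

Derivation:
BFS from (x=2, y=2) until reaching (x=2, y=1):
  Distance 0: (x=2, y=2)
  Distance 1: (x=2, y=1), (x=1, y=2), (x=3, y=2), (x=2, y=3)  <- goal reached here
One shortest path (1 moves): (x=2, y=2) -> (x=2, y=1)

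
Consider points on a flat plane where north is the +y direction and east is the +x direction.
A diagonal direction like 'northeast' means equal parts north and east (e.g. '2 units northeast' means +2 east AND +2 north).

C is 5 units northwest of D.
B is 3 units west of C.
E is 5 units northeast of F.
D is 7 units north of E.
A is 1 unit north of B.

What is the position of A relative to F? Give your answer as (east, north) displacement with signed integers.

Answer: A is at (east=-3, north=18) relative to F.

Derivation:
Place F at the origin (east=0, north=0).
  E is 5 units northeast of F: delta (east=+5, north=+5); E at (east=5, north=5).
  D is 7 units north of E: delta (east=+0, north=+7); D at (east=5, north=12).
  C is 5 units northwest of D: delta (east=-5, north=+5); C at (east=0, north=17).
  B is 3 units west of C: delta (east=-3, north=+0); B at (east=-3, north=17).
  A is 1 unit north of B: delta (east=+0, north=+1); A at (east=-3, north=18).
Therefore A relative to F: (east=-3, north=18).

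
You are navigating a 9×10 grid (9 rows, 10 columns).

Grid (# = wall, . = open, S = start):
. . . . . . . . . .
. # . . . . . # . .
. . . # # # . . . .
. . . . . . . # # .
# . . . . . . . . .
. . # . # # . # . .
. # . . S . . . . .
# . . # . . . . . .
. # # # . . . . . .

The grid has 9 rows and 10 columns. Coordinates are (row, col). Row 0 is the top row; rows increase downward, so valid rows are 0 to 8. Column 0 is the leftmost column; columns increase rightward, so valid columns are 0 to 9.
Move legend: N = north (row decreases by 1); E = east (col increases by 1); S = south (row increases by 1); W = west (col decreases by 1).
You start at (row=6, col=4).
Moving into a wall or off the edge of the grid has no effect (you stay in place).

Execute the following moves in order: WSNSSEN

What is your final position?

Start: (row=6, col=4)
  W (west): (row=6, col=4) -> (row=6, col=3)
  S (south): blocked, stay at (row=6, col=3)
  N (north): (row=6, col=3) -> (row=5, col=3)
  S (south): (row=5, col=3) -> (row=6, col=3)
  S (south): blocked, stay at (row=6, col=3)
  E (east): (row=6, col=3) -> (row=6, col=4)
  N (north): blocked, stay at (row=6, col=4)
Final: (row=6, col=4)

Answer: Final position: (row=6, col=4)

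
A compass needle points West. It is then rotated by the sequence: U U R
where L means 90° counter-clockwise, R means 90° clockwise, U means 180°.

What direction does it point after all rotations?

Answer: Final heading: North

Derivation:
Start: West
  U (U-turn (180°)) -> East
  U (U-turn (180°)) -> West
  R (right (90° clockwise)) -> North
Final: North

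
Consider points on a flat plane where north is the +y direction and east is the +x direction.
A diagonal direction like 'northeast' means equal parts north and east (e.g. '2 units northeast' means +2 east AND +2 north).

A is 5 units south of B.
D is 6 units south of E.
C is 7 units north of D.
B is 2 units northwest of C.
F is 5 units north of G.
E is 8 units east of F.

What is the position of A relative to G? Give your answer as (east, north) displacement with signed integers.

Place G at the origin (east=0, north=0).
  F is 5 units north of G: delta (east=+0, north=+5); F at (east=0, north=5).
  E is 8 units east of F: delta (east=+8, north=+0); E at (east=8, north=5).
  D is 6 units south of E: delta (east=+0, north=-6); D at (east=8, north=-1).
  C is 7 units north of D: delta (east=+0, north=+7); C at (east=8, north=6).
  B is 2 units northwest of C: delta (east=-2, north=+2); B at (east=6, north=8).
  A is 5 units south of B: delta (east=+0, north=-5); A at (east=6, north=3).
Therefore A relative to G: (east=6, north=3).

Answer: A is at (east=6, north=3) relative to G.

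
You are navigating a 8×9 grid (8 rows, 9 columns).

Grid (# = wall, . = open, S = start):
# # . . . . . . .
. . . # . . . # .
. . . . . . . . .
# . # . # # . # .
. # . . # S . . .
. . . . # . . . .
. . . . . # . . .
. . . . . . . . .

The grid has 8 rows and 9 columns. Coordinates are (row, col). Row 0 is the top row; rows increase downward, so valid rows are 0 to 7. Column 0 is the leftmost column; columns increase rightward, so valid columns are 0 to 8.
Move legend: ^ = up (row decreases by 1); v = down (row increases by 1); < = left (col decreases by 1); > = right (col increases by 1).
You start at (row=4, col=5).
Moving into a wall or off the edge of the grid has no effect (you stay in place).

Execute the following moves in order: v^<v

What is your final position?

Start: (row=4, col=5)
  v (down): (row=4, col=5) -> (row=5, col=5)
  ^ (up): (row=5, col=5) -> (row=4, col=5)
  < (left): blocked, stay at (row=4, col=5)
  v (down): (row=4, col=5) -> (row=5, col=5)
Final: (row=5, col=5)

Answer: Final position: (row=5, col=5)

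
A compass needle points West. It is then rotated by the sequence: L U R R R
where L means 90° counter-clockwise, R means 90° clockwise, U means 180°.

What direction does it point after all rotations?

Start: West
  L (left (90° counter-clockwise)) -> South
  U (U-turn (180°)) -> North
  R (right (90° clockwise)) -> East
  R (right (90° clockwise)) -> South
  R (right (90° clockwise)) -> West
Final: West

Answer: Final heading: West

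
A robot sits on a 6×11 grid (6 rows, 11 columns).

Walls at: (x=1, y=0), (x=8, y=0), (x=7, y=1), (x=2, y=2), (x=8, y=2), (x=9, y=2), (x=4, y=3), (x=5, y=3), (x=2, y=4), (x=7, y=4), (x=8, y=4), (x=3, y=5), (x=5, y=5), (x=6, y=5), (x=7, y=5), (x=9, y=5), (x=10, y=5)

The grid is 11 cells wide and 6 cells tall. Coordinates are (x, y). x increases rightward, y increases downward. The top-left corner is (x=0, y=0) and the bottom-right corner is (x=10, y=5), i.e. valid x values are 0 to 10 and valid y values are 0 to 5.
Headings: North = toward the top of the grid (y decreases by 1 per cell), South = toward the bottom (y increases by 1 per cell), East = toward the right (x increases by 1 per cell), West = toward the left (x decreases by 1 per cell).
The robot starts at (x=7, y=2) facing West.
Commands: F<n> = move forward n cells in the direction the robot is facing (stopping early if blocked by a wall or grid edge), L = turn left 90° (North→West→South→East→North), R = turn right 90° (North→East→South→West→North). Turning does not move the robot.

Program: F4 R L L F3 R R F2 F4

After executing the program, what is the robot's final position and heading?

Answer: Final position: (x=3, y=0), facing North

Derivation:
Start: (x=7, y=2), facing West
  F4: move forward 4, now at (x=3, y=2)
  R: turn right, now facing North
  L: turn left, now facing West
  L: turn left, now facing South
  F3: move forward 2/3 (blocked), now at (x=3, y=4)
  R: turn right, now facing West
  R: turn right, now facing North
  F2: move forward 2, now at (x=3, y=2)
  F4: move forward 2/4 (blocked), now at (x=3, y=0)
Final: (x=3, y=0), facing North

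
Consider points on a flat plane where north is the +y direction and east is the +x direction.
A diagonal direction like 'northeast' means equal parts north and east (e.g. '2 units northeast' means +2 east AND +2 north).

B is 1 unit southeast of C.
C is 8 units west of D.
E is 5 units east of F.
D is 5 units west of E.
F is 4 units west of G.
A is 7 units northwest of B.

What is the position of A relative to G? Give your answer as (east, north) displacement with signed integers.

Answer: A is at (east=-18, north=6) relative to G.

Derivation:
Place G at the origin (east=0, north=0).
  F is 4 units west of G: delta (east=-4, north=+0); F at (east=-4, north=0).
  E is 5 units east of F: delta (east=+5, north=+0); E at (east=1, north=0).
  D is 5 units west of E: delta (east=-5, north=+0); D at (east=-4, north=0).
  C is 8 units west of D: delta (east=-8, north=+0); C at (east=-12, north=0).
  B is 1 unit southeast of C: delta (east=+1, north=-1); B at (east=-11, north=-1).
  A is 7 units northwest of B: delta (east=-7, north=+7); A at (east=-18, north=6).
Therefore A relative to G: (east=-18, north=6).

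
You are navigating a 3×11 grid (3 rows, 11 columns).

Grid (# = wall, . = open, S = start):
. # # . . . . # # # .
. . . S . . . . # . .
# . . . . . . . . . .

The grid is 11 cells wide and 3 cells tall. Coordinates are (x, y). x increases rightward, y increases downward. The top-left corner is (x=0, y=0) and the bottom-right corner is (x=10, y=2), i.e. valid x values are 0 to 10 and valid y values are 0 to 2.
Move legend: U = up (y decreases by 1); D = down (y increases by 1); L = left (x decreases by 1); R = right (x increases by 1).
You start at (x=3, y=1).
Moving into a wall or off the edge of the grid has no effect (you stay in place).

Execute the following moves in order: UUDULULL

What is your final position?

Start: (x=3, y=1)
  U (up): (x=3, y=1) -> (x=3, y=0)
  U (up): blocked, stay at (x=3, y=0)
  D (down): (x=3, y=0) -> (x=3, y=1)
  U (up): (x=3, y=1) -> (x=3, y=0)
  L (left): blocked, stay at (x=3, y=0)
  U (up): blocked, stay at (x=3, y=0)
  L (left): blocked, stay at (x=3, y=0)
  L (left): blocked, stay at (x=3, y=0)
Final: (x=3, y=0)

Answer: Final position: (x=3, y=0)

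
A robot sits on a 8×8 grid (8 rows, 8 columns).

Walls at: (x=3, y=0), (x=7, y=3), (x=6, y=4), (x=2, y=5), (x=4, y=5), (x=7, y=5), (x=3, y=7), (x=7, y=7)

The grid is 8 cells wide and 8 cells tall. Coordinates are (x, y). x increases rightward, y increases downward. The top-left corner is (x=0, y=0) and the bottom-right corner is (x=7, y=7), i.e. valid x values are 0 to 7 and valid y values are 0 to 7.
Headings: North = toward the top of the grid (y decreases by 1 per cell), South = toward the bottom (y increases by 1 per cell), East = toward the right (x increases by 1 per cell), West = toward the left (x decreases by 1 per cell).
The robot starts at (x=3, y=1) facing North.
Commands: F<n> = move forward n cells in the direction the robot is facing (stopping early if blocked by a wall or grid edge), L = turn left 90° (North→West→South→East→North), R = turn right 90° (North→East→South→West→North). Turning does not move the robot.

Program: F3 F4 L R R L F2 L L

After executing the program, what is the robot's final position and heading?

Start: (x=3, y=1), facing North
  F3: move forward 0/3 (blocked), now at (x=3, y=1)
  F4: move forward 0/4 (blocked), now at (x=3, y=1)
  L: turn left, now facing West
  R: turn right, now facing North
  R: turn right, now facing East
  L: turn left, now facing North
  F2: move forward 0/2 (blocked), now at (x=3, y=1)
  L: turn left, now facing West
  L: turn left, now facing South
Final: (x=3, y=1), facing South

Answer: Final position: (x=3, y=1), facing South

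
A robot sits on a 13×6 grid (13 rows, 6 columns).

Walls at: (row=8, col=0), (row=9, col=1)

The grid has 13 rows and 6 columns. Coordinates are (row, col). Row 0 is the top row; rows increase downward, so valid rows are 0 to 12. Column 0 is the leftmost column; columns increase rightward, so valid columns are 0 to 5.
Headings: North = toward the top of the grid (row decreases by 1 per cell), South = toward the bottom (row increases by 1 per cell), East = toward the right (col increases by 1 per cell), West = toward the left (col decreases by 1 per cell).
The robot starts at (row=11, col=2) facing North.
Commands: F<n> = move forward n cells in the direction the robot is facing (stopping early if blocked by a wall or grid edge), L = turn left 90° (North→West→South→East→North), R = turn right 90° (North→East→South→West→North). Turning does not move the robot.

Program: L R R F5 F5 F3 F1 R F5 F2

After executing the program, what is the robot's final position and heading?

Start: (row=11, col=2), facing North
  L: turn left, now facing West
  R: turn right, now facing North
  R: turn right, now facing East
  F5: move forward 3/5 (blocked), now at (row=11, col=5)
  F5: move forward 0/5 (blocked), now at (row=11, col=5)
  F3: move forward 0/3 (blocked), now at (row=11, col=5)
  F1: move forward 0/1 (blocked), now at (row=11, col=5)
  R: turn right, now facing South
  F5: move forward 1/5 (blocked), now at (row=12, col=5)
  F2: move forward 0/2 (blocked), now at (row=12, col=5)
Final: (row=12, col=5), facing South

Answer: Final position: (row=12, col=5), facing South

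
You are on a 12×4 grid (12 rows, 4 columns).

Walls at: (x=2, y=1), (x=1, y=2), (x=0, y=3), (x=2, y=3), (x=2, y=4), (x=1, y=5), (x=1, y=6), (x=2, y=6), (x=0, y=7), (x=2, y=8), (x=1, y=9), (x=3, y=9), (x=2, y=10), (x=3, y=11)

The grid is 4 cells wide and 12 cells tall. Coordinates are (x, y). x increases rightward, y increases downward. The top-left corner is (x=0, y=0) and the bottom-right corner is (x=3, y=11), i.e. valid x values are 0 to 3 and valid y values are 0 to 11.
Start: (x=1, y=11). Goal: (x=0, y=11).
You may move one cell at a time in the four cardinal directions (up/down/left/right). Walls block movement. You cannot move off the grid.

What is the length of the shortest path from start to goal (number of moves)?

BFS from (x=1, y=11) until reaching (x=0, y=11):
  Distance 0: (x=1, y=11)
  Distance 1: (x=1, y=10), (x=0, y=11), (x=2, y=11)  <- goal reached here
One shortest path (1 moves): (x=1, y=11) -> (x=0, y=11)

Answer: Shortest path length: 1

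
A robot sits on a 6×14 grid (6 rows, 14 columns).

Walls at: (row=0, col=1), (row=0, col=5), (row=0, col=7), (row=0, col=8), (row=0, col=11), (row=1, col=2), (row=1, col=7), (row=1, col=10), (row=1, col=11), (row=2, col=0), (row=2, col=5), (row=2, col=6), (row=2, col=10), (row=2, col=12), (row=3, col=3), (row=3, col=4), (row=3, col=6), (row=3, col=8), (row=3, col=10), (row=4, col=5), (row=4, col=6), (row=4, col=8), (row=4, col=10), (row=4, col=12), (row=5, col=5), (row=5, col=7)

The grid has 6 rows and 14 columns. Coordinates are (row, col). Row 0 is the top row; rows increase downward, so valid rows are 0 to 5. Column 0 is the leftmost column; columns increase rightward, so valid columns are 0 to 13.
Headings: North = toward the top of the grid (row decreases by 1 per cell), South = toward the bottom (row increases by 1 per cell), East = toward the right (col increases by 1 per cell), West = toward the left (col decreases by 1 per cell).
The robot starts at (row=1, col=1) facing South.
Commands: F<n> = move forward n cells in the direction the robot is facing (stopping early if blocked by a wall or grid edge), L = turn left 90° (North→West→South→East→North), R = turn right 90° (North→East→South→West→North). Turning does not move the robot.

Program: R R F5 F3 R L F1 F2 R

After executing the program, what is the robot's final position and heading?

Start: (row=1, col=1), facing South
  R: turn right, now facing West
  R: turn right, now facing North
  F5: move forward 0/5 (blocked), now at (row=1, col=1)
  F3: move forward 0/3 (blocked), now at (row=1, col=1)
  R: turn right, now facing East
  L: turn left, now facing North
  F1: move forward 0/1 (blocked), now at (row=1, col=1)
  F2: move forward 0/2 (blocked), now at (row=1, col=1)
  R: turn right, now facing East
Final: (row=1, col=1), facing East

Answer: Final position: (row=1, col=1), facing East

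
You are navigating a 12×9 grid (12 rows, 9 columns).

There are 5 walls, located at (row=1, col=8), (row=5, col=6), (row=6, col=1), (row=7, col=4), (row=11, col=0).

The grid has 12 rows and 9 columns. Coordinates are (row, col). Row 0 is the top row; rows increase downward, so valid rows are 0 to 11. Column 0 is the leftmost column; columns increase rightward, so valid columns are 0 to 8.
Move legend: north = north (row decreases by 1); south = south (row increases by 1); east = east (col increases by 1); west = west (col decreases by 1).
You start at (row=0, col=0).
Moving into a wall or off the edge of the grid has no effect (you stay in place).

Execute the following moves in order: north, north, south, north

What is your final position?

Start: (row=0, col=0)
  north (north): blocked, stay at (row=0, col=0)
  north (north): blocked, stay at (row=0, col=0)
  south (south): (row=0, col=0) -> (row=1, col=0)
  north (north): (row=1, col=0) -> (row=0, col=0)
Final: (row=0, col=0)

Answer: Final position: (row=0, col=0)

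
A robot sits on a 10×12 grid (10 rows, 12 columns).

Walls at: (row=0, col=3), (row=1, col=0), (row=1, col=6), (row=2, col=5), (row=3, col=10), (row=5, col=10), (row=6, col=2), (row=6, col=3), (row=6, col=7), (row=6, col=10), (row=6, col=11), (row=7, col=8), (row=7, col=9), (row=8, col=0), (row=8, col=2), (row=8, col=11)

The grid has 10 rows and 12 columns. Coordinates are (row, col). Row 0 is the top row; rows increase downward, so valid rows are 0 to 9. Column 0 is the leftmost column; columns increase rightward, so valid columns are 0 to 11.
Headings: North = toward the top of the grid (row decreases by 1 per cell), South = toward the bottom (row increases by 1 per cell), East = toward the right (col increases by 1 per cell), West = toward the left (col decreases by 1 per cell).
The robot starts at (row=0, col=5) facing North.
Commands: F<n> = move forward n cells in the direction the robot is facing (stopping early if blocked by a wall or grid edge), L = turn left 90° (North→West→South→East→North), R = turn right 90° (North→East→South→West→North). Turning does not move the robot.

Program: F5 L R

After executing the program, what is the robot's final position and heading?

Start: (row=0, col=5), facing North
  F5: move forward 0/5 (blocked), now at (row=0, col=5)
  L: turn left, now facing West
  R: turn right, now facing North
Final: (row=0, col=5), facing North

Answer: Final position: (row=0, col=5), facing North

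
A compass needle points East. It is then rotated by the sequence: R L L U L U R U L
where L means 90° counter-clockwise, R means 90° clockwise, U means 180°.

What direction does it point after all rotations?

Start: East
  R (right (90° clockwise)) -> South
  L (left (90° counter-clockwise)) -> East
  L (left (90° counter-clockwise)) -> North
  U (U-turn (180°)) -> South
  L (left (90° counter-clockwise)) -> East
  U (U-turn (180°)) -> West
  R (right (90° clockwise)) -> North
  U (U-turn (180°)) -> South
  L (left (90° counter-clockwise)) -> East
Final: East

Answer: Final heading: East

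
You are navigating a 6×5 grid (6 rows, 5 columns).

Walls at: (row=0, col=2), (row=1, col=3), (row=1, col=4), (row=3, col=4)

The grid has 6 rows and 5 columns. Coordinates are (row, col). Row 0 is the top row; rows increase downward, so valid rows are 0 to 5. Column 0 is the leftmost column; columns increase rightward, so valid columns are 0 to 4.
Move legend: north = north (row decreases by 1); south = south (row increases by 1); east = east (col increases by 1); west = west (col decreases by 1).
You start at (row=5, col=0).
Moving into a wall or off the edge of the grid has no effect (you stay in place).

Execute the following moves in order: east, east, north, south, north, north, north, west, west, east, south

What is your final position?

Answer: Final position: (row=3, col=1)

Derivation:
Start: (row=5, col=0)
  east (east): (row=5, col=0) -> (row=5, col=1)
  east (east): (row=5, col=1) -> (row=5, col=2)
  north (north): (row=5, col=2) -> (row=4, col=2)
  south (south): (row=4, col=2) -> (row=5, col=2)
  north (north): (row=5, col=2) -> (row=4, col=2)
  north (north): (row=4, col=2) -> (row=3, col=2)
  north (north): (row=3, col=2) -> (row=2, col=2)
  west (west): (row=2, col=2) -> (row=2, col=1)
  west (west): (row=2, col=1) -> (row=2, col=0)
  east (east): (row=2, col=0) -> (row=2, col=1)
  south (south): (row=2, col=1) -> (row=3, col=1)
Final: (row=3, col=1)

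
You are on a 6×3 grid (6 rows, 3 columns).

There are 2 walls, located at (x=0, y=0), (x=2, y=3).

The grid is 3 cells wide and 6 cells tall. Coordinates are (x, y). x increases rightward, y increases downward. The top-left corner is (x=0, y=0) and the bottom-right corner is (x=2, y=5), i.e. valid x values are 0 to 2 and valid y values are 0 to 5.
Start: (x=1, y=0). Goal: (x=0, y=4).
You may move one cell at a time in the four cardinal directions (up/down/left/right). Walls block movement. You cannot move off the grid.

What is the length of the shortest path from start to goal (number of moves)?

Answer: Shortest path length: 5

Derivation:
BFS from (x=1, y=0) until reaching (x=0, y=4):
  Distance 0: (x=1, y=0)
  Distance 1: (x=2, y=0), (x=1, y=1)
  Distance 2: (x=0, y=1), (x=2, y=1), (x=1, y=2)
  Distance 3: (x=0, y=2), (x=2, y=2), (x=1, y=3)
  Distance 4: (x=0, y=3), (x=1, y=4)
  Distance 5: (x=0, y=4), (x=2, y=4), (x=1, y=5)  <- goal reached here
One shortest path (5 moves): (x=1, y=0) -> (x=1, y=1) -> (x=0, y=1) -> (x=0, y=2) -> (x=0, y=3) -> (x=0, y=4)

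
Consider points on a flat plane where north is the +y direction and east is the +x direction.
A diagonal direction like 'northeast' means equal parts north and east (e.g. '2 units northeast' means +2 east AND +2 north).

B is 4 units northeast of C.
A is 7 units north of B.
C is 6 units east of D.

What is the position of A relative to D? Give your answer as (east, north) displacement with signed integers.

Place D at the origin (east=0, north=0).
  C is 6 units east of D: delta (east=+6, north=+0); C at (east=6, north=0).
  B is 4 units northeast of C: delta (east=+4, north=+4); B at (east=10, north=4).
  A is 7 units north of B: delta (east=+0, north=+7); A at (east=10, north=11).
Therefore A relative to D: (east=10, north=11).

Answer: A is at (east=10, north=11) relative to D.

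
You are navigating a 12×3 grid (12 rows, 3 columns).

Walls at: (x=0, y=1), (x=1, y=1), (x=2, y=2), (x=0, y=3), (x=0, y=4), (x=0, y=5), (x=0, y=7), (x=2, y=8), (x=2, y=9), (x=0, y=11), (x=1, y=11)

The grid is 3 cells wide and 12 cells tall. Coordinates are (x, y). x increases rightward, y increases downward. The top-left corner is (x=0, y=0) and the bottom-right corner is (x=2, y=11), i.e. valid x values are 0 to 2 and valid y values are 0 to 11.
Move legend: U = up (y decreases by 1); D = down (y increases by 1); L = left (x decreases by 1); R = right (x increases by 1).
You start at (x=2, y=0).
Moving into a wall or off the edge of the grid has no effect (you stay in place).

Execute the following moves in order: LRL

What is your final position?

Answer: Final position: (x=1, y=0)

Derivation:
Start: (x=2, y=0)
  L (left): (x=2, y=0) -> (x=1, y=0)
  R (right): (x=1, y=0) -> (x=2, y=0)
  L (left): (x=2, y=0) -> (x=1, y=0)
Final: (x=1, y=0)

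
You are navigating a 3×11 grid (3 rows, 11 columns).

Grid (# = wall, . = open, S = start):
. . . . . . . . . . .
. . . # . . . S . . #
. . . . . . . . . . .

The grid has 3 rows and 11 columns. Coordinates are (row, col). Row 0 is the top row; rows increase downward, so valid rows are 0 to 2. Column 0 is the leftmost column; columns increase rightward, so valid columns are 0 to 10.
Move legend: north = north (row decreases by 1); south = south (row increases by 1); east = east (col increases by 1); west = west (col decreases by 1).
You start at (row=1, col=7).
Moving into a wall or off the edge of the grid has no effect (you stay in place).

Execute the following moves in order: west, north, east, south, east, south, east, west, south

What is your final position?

Start: (row=1, col=7)
  west (west): (row=1, col=7) -> (row=1, col=6)
  north (north): (row=1, col=6) -> (row=0, col=6)
  east (east): (row=0, col=6) -> (row=0, col=7)
  south (south): (row=0, col=7) -> (row=1, col=7)
  east (east): (row=1, col=7) -> (row=1, col=8)
  south (south): (row=1, col=8) -> (row=2, col=8)
  east (east): (row=2, col=8) -> (row=2, col=9)
  west (west): (row=2, col=9) -> (row=2, col=8)
  south (south): blocked, stay at (row=2, col=8)
Final: (row=2, col=8)

Answer: Final position: (row=2, col=8)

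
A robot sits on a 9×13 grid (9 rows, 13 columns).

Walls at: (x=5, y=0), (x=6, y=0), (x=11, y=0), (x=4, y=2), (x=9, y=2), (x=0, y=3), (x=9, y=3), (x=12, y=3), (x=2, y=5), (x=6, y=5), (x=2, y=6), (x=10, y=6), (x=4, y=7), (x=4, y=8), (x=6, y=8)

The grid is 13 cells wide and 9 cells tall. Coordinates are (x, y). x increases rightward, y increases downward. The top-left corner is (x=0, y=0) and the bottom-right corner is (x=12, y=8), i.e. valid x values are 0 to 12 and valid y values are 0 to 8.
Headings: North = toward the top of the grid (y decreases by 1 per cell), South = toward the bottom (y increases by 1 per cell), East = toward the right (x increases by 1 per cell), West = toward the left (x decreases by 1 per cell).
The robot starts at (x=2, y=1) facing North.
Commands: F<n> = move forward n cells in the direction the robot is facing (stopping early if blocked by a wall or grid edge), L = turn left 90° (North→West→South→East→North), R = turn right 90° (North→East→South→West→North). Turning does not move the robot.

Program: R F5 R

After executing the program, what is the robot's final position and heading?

Answer: Final position: (x=7, y=1), facing South

Derivation:
Start: (x=2, y=1), facing North
  R: turn right, now facing East
  F5: move forward 5, now at (x=7, y=1)
  R: turn right, now facing South
Final: (x=7, y=1), facing South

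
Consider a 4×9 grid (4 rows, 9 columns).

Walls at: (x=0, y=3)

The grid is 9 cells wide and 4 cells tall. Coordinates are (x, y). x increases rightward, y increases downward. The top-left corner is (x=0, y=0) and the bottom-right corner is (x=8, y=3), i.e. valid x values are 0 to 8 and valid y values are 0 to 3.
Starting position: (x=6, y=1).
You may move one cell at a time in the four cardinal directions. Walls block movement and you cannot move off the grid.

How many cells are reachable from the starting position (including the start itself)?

BFS flood-fill from (x=6, y=1):
  Distance 0: (x=6, y=1)
  Distance 1: (x=6, y=0), (x=5, y=1), (x=7, y=1), (x=6, y=2)
  Distance 2: (x=5, y=0), (x=7, y=0), (x=4, y=1), (x=8, y=1), (x=5, y=2), (x=7, y=2), (x=6, y=3)
  Distance 3: (x=4, y=0), (x=8, y=0), (x=3, y=1), (x=4, y=2), (x=8, y=2), (x=5, y=3), (x=7, y=3)
  Distance 4: (x=3, y=0), (x=2, y=1), (x=3, y=2), (x=4, y=3), (x=8, y=3)
  Distance 5: (x=2, y=0), (x=1, y=1), (x=2, y=2), (x=3, y=3)
  Distance 6: (x=1, y=0), (x=0, y=1), (x=1, y=2), (x=2, y=3)
  Distance 7: (x=0, y=0), (x=0, y=2), (x=1, y=3)
Total reachable: 35 (grid has 35 open cells total)

Answer: Reachable cells: 35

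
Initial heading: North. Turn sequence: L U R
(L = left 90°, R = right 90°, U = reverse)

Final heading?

Answer: Final heading: South

Derivation:
Start: North
  L (left (90° counter-clockwise)) -> West
  U (U-turn (180°)) -> East
  R (right (90° clockwise)) -> South
Final: South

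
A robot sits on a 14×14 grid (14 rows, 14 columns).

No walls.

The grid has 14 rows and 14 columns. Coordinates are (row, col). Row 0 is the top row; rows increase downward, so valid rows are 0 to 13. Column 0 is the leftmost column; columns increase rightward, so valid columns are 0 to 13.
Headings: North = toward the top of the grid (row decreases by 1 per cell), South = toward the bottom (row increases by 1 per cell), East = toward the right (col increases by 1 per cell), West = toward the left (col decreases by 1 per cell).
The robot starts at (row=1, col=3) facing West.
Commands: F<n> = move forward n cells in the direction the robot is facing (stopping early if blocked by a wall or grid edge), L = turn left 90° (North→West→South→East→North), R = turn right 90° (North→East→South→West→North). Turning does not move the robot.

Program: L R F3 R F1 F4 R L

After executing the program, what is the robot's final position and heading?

Start: (row=1, col=3), facing West
  L: turn left, now facing South
  R: turn right, now facing West
  F3: move forward 3, now at (row=1, col=0)
  R: turn right, now facing North
  F1: move forward 1, now at (row=0, col=0)
  F4: move forward 0/4 (blocked), now at (row=0, col=0)
  R: turn right, now facing East
  L: turn left, now facing North
Final: (row=0, col=0), facing North

Answer: Final position: (row=0, col=0), facing North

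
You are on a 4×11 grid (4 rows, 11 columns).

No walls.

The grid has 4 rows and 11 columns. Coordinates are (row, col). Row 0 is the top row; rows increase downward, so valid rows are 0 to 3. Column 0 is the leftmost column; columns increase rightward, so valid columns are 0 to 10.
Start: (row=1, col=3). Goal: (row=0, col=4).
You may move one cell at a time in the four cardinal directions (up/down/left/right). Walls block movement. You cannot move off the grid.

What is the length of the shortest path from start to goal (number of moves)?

BFS from (row=1, col=3) until reaching (row=0, col=4):
  Distance 0: (row=1, col=3)
  Distance 1: (row=0, col=3), (row=1, col=2), (row=1, col=4), (row=2, col=3)
  Distance 2: (row=0, col=2), (row=0, col=4), (row=1, col=1), (row=1, col=5), (row=2, col=2), (row=2, col=4), (row=3, col=3)  <- goal reached here
One shortest path (2 moves): (row=1, col=3) -> (row=1, col=4) -> (row=0, col=4)

Answer: Shortest path length: 2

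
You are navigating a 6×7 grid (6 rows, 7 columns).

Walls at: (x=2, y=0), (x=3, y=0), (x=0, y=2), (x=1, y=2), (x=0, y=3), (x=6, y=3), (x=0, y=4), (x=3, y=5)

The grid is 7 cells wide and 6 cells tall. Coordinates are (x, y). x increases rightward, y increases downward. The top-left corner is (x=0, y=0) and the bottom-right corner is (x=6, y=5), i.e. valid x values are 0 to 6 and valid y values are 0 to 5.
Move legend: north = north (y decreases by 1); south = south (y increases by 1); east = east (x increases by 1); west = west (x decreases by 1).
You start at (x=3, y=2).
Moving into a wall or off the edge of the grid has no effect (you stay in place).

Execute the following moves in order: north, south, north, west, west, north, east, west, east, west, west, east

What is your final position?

Start: (x=3, y=2)
  north (north): (x=3, y=2) -> (x=3, y=1)
  south (south): (x=3, y=1) -> (x=3, y=2)
  north (north): (x=3, y=2) -> (x=3, y=1)
  west (west): (x=3, y=1) -> (x=2, y=1)
  west (west): (x=2, y=1) -> (x=1, y=1)
  north (north): (x=1, y=1) -> (x=1, y=0)
  east (east): blocked, stay at (x=1, y=0)
  west (west): (x=1, y=0) -> (x=0, y=0)
  east (east): (x=0, y=0) -> (x=1, y=0)
  west (west): (x=1, y=0) -> (x=0, y=0)
  west (west): blocked, stay at (x=0, y=0)
  east (east): (x=0, y=0) -> (x=1, y=0)
Final: (x=1, y=0)

Answer: Final position: (x=1, y=0)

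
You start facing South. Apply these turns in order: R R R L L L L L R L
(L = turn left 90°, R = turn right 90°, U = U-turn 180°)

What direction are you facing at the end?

Start: South
  R (right (90° clockwise)) -> West
  R (right (90° clockwise)) -> North
  R (right (90° clockwise)) -> East
  L (left (90° counter-clockwise)) -> North
  L (left (90° counter-clockwise)) -> West
  L (left (90° counter-clockwise)) -> South
  L (left (90° counter-clockwise)) -> East
  L (left (90° counter-clockwise)) -> North
  R (right (90° clockwise)) -> East
  L (left (90° counter-clockwise)) -> North
Final: North

Answer: Final heading: North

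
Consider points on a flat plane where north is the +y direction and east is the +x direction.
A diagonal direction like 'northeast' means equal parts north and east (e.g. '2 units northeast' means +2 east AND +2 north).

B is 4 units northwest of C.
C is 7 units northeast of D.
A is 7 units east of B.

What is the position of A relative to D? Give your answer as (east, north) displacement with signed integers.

Answer: A is at (east=10, north=11) relative to D.

Derivation:
Place D at the origin (east=0, north=0).
  C is 7 units northeast of D: delta (east=+7, north=+7); C at (east=7, north=7).
  B is 4 units northwest of C: delta (east=-4, north=+4); B at (east=3, north=11).
  A is 7 units east of B: delta (east=+7, north=+0); A at (east=10, north=11).
Therefore A relative to D: (east=10, north=11).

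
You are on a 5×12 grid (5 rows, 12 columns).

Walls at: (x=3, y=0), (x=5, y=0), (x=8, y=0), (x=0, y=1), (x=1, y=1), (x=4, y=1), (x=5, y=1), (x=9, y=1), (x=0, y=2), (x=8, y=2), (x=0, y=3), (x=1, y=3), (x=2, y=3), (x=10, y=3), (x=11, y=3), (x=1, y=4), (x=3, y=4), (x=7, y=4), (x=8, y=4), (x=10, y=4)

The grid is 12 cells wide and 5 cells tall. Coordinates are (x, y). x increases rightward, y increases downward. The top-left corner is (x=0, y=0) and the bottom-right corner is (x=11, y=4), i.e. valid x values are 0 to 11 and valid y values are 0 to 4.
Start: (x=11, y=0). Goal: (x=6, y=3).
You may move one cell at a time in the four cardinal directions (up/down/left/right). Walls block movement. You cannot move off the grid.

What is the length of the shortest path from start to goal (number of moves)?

Answer: Shortest path length: 8

Derivation:
BFS from (x=11, y=0) until reaching (x=6, y=3):
  Distance 0: (x=11, y=0)
  Distance 1: (x=10, y=0), (x=11, y=1)
  Distance 2: (x=9, y=0), (x=10, y=1), (x=11, y=2)
  Distance 3: (x=10, y=2)
  Distance 4: (x=9, y=2)
  Distance 5: (x=9, y=3)
  Distance 6: (x=8, y=3), (x=9, y=4)
  Distance 7: (x=7, y=3)
  Distance 8: (x=7, y=2), (x=6, y=3)  <- goal reached here
One shortest path (8 moves): (x=11, y=0) -> (x=10, y=0) -> (x=10, y=1) -> (x=10, y=2) -> (x=9, y=2) -> (x=9, y=3) -> (x=8, y=3) -> (x=7, y=3) -> (x=6, y=3)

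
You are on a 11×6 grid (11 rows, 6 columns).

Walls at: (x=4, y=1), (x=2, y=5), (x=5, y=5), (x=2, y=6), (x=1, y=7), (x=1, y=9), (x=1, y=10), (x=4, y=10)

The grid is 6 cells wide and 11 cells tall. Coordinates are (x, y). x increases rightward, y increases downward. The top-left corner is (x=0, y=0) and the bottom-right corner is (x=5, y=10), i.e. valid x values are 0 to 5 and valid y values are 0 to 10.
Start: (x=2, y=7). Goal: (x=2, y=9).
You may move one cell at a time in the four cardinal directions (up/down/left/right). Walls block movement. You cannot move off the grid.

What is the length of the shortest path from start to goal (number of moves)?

Answer: Shortest path length: 2

Derivation:
BFS from (x=2, y=7) until reaching (x=2, y=9):
  Distance 0: (x=2, y=7)
  Distance 1: (x=3, y=7), (x=2, y=8)
  Distance 2: (x=3, y=6), (x=4, y=7), (x=1, y=8), (x=3, y=8), (x=2, y=9)  <- goal reached here
One shortest path (2 moves): (x=2, y=7) -> (x=2, y=8) -> (x=2, y=9)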